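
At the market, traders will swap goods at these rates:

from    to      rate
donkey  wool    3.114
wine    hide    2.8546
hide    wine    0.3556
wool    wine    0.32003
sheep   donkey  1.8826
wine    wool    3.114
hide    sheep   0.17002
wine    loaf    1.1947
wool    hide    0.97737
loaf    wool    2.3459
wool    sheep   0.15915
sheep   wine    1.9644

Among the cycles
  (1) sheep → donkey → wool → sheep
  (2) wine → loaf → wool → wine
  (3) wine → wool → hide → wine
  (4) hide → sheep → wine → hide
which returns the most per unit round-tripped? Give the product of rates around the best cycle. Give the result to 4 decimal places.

1.0823

(1) 1.8826 × 3.114 × 0.15915 = 0.93300
(2) 1.1947 × 2.3459 × 0.32003 = 0.89693
(3) 3.114 × 0.97737 × 0.3556 = 1.08228
(4) 0.17002 × 1.9644 × 2.8546 = 0.95340
Highest is cycle (3) at 1.0823 (>1, arbitrage).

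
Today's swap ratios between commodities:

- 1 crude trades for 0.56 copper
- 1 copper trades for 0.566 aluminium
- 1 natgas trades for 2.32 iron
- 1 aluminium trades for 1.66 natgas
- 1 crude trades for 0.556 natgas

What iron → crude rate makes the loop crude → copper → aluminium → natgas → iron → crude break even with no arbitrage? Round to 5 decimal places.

0.81922

Known legs of the cycle: 0.56 × 0.566 × 1.66 × 2.32 = 1.220676352
For no arbitrage the full-cycle product must be 1, so the missing rate is 1 / 1.220676352 ≈ 0.8192180.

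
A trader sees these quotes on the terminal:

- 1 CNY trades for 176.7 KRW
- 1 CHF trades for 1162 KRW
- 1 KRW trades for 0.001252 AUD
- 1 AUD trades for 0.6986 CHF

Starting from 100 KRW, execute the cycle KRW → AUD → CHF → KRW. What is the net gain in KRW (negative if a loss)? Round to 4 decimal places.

100 KRW × 0.001252 = 0.1252 AUD
0.1252 AUD × 0.6986 = 0.08746472 CHF
0.08746472 CHF × 1162 = 101.63400464 KRW
Net change: 101.63400464 − 100 = 1.63400464 KRW

1.6340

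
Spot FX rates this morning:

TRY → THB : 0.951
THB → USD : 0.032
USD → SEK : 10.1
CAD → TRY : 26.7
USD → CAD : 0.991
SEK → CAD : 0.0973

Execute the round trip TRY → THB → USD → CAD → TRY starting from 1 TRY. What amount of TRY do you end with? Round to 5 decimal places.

1 TRY × 0.951 = 0.951 THB
0.951 THB × 0.032 = 0.030432 USD
0.030432 USD × 0.991 = 0.030158112 CAD
0.030158112 CAD × 26.7 = 0.8052215904 TRY

0.80522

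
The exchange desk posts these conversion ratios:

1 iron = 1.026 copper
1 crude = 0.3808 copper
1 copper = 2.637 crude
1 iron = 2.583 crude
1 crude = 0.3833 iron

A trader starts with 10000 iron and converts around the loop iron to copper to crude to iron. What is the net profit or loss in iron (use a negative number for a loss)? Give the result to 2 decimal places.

370.42

10000 iron × 1.026 = 10260 copper
10260 copper × 2.637 = 27055.62 crude
27055.62 crude × 0.3833 = 10370.419146 iron
Net change: 10370.419146 − 10000 = 370.419146 iron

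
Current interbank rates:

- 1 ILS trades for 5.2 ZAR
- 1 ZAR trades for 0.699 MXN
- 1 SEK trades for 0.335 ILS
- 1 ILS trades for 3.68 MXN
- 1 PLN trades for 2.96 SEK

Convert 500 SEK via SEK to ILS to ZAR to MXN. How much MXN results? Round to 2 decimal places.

500 SEK × 0.335 = 167.5 ILS
167.5 ILS × 5.2 = 871 ZAR
871 ZAR × 0.699 = 608.829 MXN

608.83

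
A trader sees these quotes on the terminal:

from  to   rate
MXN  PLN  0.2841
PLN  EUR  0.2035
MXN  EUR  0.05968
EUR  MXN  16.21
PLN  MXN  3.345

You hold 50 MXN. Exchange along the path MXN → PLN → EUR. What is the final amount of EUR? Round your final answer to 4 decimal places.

2.8907

50 MXN × 0.2841 = 14.205 PLN
14.205 PLN × 0.2035 = 2.8907175 EUR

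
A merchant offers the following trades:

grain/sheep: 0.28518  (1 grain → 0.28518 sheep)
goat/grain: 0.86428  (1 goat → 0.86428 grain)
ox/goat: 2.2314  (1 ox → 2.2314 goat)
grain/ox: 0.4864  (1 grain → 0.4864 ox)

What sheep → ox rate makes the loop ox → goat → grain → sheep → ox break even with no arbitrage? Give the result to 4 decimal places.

1.8182

Known legs of the cycle: 2.2314 × 0.86428 × 0.28518 = 0.54998514151056
For no arbitrage the full-cycle product must be 1, so the missing rate is 1 / 0.54998514151056 ≈ 1.818231.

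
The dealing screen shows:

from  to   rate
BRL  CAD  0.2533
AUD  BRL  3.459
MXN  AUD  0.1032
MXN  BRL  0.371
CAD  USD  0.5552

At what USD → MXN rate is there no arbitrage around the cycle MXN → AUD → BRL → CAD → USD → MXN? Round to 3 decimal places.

Known legs of the cycle: 0.1032 × 3.459 × 0.2533 × 0.5552 = 0.050201293396608
For no arbitrage the full-cycle product must be 1, so the missing rate is 1 / 0.050201293396608 ≈ 19.91981.

19.920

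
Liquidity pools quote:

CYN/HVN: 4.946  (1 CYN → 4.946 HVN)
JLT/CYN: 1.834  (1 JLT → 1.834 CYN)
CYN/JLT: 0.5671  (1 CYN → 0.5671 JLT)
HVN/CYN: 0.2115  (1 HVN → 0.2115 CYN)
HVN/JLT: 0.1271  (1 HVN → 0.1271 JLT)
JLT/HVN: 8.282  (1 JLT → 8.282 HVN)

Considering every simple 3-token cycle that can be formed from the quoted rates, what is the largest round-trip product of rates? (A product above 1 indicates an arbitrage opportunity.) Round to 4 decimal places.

1.1529

JLT→CYN→HVN→JLT: 1.834 × 4.946 × 0.1271 = 1.15292
JLT→HVN→CYN→JLT: 8.282 × 0.2115 × 0.5671 = 0.99336
Maximum is JLT→CYN→HVN→JLT at 1.1529; arbitrage exists.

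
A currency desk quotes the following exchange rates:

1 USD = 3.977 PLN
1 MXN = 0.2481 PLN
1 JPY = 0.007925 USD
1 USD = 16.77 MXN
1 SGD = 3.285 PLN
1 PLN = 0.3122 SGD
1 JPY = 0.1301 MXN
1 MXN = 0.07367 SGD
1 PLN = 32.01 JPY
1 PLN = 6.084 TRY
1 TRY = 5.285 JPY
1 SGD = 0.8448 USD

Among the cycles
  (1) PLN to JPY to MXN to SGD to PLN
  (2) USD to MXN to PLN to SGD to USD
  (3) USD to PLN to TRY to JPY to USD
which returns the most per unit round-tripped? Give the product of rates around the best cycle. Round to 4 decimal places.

(1) 32.01 × 0.1301 × 0.07367 × 3.285 = 1.00783
(2) 16.77 × 0.2481 × 0.3122 × 0.8448 = 1.09735
(3) 3.977 × 6.084 × 5.285 × 0.007925 = 1.01342
Highest is cycle (2) at 1.0974 (>1, arbitrage).

1.0974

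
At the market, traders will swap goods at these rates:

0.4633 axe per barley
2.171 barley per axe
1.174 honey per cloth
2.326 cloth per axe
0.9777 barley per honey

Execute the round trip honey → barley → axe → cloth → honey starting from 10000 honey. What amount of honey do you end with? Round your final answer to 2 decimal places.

12369.32

10000 honey × 0.9777 = 9777 barley
9777 barley × 0.4633 = 4529.6841 axe
4529.6841 axe × 2.326 = 10536.0452166 cloth
10536.0452166 cloth × 1.174 = 12369.3170842884 honey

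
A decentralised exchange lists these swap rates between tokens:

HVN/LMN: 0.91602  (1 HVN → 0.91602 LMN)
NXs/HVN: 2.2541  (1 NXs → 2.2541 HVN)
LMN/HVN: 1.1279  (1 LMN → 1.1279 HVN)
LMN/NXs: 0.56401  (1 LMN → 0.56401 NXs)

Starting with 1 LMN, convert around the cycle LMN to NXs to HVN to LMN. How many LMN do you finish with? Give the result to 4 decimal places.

1.1646

1 LMN × 0.56401 = 0.56401 NXs
0.56401 NXs × 2.2541 = 1.271334941 HVN
1.271334941 HVN × 0.91602 = 1.16456823265482 LMN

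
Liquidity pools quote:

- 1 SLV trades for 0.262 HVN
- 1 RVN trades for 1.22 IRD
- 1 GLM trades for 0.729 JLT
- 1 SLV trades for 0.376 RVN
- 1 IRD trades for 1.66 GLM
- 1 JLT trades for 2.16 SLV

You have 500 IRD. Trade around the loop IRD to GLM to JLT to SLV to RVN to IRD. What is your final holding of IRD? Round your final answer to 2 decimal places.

599.52

500 IRD × 1.66 = 830 GLM
830 GLM × 0.729 = 605.07 JLT
605.07 JLT × 2.16 = 1306.9512 SLV
1306.9512 SLV × 0.376 = 491.4136512 RVN
491.4136512 RVN × 1.22 = 599.524654464 IRD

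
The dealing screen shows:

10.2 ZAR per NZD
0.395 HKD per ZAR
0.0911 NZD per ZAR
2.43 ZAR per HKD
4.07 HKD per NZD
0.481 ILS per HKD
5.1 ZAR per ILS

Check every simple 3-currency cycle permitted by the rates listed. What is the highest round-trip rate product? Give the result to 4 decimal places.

HKD→ILS→ZAR→HKD: 0.481 × 5.1 × 0.395 = 0.96897
HKD→ZAR→NZD→HKD: 2.43 × 0.0911 × 4.07 = 0.90099
Maximum is HKD→ILS→ZAR→HKD at 0.9690; no arbitrage — every cycle loses value.

0.9690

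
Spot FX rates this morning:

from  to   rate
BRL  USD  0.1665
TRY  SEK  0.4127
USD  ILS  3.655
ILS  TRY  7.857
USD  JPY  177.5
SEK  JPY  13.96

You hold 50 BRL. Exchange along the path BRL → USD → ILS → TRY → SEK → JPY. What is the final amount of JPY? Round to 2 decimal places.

50 BRL × 0.1665 = 8.325 USD
8.325 USD × 3.655 = 30.427875 ILS
30.427875 ILS × 7.857 = 239.071813875 TRY
239.071813875 TRY × 0.4127 = 98.6649375862125 SEK
98.6649375862125 SEK × 13.96 = 1377.3625287035265 JPY

1377.36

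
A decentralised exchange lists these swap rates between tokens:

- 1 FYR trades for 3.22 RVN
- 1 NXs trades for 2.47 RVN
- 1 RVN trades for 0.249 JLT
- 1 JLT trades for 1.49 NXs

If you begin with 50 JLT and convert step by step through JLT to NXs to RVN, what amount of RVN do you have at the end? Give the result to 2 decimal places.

184.02

50 JLT × 1.49 = 74.5 NXs
74.5 NXs × 2.47 = 184.015 RVN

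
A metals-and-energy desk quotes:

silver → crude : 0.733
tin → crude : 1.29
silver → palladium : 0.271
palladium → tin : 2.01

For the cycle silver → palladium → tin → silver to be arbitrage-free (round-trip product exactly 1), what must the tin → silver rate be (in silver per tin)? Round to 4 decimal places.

Known legs of the cycle: 0.271 × 2.01 = 0.54471
For no arbitrage the full-cycle product must be 1, so the missing rate is 1 / 0.54471 ≈ 1.835839.

1.8358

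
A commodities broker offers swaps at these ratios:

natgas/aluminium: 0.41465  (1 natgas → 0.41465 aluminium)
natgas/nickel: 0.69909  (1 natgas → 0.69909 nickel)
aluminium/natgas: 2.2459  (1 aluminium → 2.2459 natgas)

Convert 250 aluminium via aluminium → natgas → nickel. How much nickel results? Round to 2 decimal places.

392.52

250 aluminium × 2.2459 = 561.475 natgas
561.475 natgas × 0.69909 = 392.52155775 nickel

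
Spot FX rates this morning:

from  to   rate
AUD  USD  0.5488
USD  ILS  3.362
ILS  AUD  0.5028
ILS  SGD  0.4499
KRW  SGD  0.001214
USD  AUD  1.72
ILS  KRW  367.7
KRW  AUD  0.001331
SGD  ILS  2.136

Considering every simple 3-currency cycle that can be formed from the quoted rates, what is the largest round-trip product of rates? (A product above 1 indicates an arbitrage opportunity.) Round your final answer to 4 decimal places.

KRW→SGD→ILS→KRW: 0.001214 × 2.136 × 367.7 = 0.95348
AUD→USD→ILS→AUD: 0.5488 × 3.362 × 0.5028 = 0.92770
Maximum is KRW→SGD→ILS→KRW at 0.9535; no arbitrage — every cycle loses value.

0.9535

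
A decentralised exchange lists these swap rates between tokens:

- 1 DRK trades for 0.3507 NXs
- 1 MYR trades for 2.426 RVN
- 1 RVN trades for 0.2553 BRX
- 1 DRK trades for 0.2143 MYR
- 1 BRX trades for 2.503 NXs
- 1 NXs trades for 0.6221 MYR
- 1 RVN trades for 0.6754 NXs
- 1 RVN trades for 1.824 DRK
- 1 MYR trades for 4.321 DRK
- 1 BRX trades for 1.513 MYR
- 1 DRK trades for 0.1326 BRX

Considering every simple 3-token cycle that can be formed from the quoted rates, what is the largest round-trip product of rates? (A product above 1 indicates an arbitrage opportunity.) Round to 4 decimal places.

MYR→RVN→NXs→MYR: 2.426 × 0.6754 × 0.6221 = 1.01932
MYR→RVN→DRK→MYR: 2.426 × 1.824 × 0.2143 = 0.94828
MYR→DRK→NXs→MYR: 4.321 × 0.3507 × 0.6221 = 0.94271
MYR→RVN→BRX→MYR: 2.426 × 0.2553 × 1.513 = 0.93709
MYR→DRK→BRX→MYR: 4.321 × 0.1326 × 1.513 = 0.86690
Maximum is MYR→RVN→NXs→MYR at 1.0193; arbitrage exists.

1.0193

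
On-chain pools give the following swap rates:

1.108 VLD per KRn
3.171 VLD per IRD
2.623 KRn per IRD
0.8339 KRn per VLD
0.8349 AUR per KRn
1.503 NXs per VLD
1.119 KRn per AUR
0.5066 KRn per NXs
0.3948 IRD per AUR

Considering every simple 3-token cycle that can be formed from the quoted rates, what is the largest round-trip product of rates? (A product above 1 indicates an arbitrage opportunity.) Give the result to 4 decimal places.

0.8646

IRD→KRn→AUR→IRD: 2.623 × 0.8349 × 0.3948 = 0.86459
NXs→KRn→VLD→NXs: 0.5066 × 1.108 × 1.503 = 0.84365
Maximum is IRD→KRn→AUR→IRD at 0.8646; no arbitrage — every cycle loses value.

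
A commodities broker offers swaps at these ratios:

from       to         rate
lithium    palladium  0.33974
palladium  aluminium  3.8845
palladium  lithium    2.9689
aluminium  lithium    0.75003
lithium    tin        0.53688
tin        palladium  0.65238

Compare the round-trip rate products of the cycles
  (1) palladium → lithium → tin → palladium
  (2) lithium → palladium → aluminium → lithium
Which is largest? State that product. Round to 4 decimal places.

1.0399

(1) 2.9689 × 0.53688 × 0.65238 = 1.03986
(2) 0.33974 × 3.8845 × 0.75003 = 0.98983
Highest is cycle (1) at 1.0399 (>1, arbitrage).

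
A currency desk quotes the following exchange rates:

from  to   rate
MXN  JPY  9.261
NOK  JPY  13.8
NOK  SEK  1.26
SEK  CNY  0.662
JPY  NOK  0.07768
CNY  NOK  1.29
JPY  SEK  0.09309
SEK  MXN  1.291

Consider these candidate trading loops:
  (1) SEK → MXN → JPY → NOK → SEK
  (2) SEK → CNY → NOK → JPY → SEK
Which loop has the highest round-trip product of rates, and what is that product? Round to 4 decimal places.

1.1702

(1) 1.291 × 9.261 × 0.07768 × 1.26 = 1.17021
(2) 0.662 × 1.29 × 13.8 × 0.09309 = 1.09706
Highest is cycle (1) at 1.1702 (>1, arbitrage).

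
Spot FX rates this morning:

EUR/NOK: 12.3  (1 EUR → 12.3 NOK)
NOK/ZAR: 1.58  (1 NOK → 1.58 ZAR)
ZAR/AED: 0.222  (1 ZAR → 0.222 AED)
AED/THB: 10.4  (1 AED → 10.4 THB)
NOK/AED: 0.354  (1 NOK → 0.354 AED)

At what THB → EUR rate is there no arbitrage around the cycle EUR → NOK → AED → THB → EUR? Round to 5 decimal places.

0.02208

Known legs of the cycle: 12.3 × 0.354 × 10.4 = 45.28368
For no arbitrage the full-cycle product must be 1, so the missing rate is 1 / 45.28368 ≈ 0.0220830.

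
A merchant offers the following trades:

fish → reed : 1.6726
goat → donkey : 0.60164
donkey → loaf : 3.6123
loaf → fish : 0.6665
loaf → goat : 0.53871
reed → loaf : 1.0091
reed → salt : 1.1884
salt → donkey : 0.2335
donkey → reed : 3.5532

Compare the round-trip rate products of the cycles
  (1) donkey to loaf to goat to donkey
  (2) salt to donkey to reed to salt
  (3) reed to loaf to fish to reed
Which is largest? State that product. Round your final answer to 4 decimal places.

1.1708

(1) 3.6123 × 0.53871 × 0.60164 = 1.17078
(2) 0.2335 × 3.5532 × 1.1884 = 0.98598
(3) 1.0091 × 0.6665 × 1.6726 = 1.12493
Highest is cycle (1) at 1.1708 (>1, arbitrage).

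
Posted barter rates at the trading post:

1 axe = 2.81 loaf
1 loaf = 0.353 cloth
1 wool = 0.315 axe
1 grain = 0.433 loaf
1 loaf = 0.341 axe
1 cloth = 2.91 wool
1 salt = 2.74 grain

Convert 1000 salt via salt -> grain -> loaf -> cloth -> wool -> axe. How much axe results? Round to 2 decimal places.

383.90

1000 salt × 2.74 = 2740 grain
2740 grain × 0.433 = 1186.42 loaf
1186.42 loaf × 0.353 = 418.80626 cloth
418.80626 cloth × 2.91 = 1218.7262166 wool
1218.7262166 wool × 0.315 = 383.898758229 axe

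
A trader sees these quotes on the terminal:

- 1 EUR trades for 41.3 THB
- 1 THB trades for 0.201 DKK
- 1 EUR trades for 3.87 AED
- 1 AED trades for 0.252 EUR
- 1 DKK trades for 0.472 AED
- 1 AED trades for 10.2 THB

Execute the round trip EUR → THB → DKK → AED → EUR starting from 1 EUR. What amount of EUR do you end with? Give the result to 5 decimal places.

0.98739

1 EUR × 41.3 = 41.3 THB
41.3 THB × 0.201 = 8.3013 DKK
8.3013 DKK × 0.472 = 3.9182136 AED
3.9182136 AED × 0.252 = 0.9873898272 EUR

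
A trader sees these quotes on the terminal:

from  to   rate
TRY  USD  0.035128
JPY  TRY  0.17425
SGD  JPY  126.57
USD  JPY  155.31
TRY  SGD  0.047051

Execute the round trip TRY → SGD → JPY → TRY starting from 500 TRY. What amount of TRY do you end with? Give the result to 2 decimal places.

500 TRY × 0.047051 = 23.5255 SGD
23.5255 SGD × 126.57 = 2977.622535 JPY
2977.622535 JPY × 0.17425 = 518.85072672375 TRY

518.85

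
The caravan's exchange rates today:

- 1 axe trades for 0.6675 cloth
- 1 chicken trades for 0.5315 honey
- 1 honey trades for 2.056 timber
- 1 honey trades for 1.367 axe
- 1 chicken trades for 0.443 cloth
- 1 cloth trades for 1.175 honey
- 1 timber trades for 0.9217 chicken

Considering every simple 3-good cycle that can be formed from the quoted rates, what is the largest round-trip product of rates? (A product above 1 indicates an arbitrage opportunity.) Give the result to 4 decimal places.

1.0722

axe→cloth→honey→axe: 0.6675 × 1.175 × 1.367 = 1.07216
honey→timber→chicken→honey: 2.056 × 0.9217 × 0.5315 = 1.00720
Maximum is axe→cloth→honey→axe at 1.0722; arbitrage exists.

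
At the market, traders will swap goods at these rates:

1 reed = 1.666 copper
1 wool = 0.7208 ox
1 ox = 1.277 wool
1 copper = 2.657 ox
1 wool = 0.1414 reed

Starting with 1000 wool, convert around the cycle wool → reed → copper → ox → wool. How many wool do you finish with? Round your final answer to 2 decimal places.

1000 wool × 0.1414 = 141.4 reed
141.4 reed × 1.666 = 235.5724 copper
235.5724 copper × 2.657 = 625.9158668 ox
625.9158668 ox × 1.277 = 799.2945619036 wool

799.29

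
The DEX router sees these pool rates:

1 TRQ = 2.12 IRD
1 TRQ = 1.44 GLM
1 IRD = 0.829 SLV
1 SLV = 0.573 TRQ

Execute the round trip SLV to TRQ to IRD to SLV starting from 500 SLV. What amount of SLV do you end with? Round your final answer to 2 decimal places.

500 SLV × 0.573 = 286.5 TRQ
286.5 TRQ × 2.12 = 607.38 IRD
607.38 IRD × 0.829 = 503.51802 SLV

503.52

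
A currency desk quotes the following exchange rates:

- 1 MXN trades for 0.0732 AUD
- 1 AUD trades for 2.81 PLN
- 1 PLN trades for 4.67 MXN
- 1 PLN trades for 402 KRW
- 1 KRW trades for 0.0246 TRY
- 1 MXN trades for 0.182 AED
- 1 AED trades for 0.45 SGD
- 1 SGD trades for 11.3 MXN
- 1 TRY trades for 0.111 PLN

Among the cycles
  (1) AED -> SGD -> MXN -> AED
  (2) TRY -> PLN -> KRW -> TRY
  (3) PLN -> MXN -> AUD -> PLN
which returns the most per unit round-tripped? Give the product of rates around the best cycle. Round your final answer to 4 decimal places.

(1) 0.45 × 11.3 × 0.182 = 0.92547
(2) 0.111 × 402 × 0.0246 = 1.09770
(3) 4.67 × 0.0732 × 2.81 = 0.96058
Highest is cycle (2) at 1.0977 (>1, arbitrage).

1.0977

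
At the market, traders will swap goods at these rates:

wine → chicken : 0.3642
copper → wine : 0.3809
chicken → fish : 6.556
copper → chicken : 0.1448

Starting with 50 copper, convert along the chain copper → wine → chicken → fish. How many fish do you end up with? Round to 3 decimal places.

50 copper × 0.3809 = 19.045 wine
19.045 wine × 0.3642 = 6.936189 chicken
6.936189 chicken × 6.556 = 45.473655084 fish

45.474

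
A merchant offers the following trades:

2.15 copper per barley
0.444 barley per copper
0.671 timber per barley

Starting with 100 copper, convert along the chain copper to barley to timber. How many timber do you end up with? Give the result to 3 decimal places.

29.792

100 copper × 0.444 = 44.4 barley
44.4 barley × 0.671 = 29.7924 timber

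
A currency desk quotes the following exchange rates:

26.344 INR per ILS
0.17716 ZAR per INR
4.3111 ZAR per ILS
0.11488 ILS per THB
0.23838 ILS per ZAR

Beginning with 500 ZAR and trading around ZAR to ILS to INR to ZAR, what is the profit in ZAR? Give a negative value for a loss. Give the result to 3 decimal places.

56.272

500 ZAR × 0.23838 = 119.19 ILS
119.19 ILS × 26.344 = 3139.94136 INR
3139.94136 INR × 0.17716 = 556.2720113376 ZAR
Net change: 556.2720113376 − 500 = 56.2720113376 ZAR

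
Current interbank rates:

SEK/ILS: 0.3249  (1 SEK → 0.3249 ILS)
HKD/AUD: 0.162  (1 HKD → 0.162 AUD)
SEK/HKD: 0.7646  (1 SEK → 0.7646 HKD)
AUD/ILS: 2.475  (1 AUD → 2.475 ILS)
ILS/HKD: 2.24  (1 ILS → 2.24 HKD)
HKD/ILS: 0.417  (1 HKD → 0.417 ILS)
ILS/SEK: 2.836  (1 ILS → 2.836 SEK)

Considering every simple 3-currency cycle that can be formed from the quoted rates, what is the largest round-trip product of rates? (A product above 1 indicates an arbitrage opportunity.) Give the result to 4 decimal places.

0.9042

SEK→HKD→ILS→SEK: 0.7646 × 0.417 × 2.836 = 0.90423
HKD→AUD→ILS→HKD: 0.162 × 2.475 × 2.24 = 0.89813
Maximum is SEK→HKD→ILS→SEK at 0.9042; no arbitrage — every cycle loses value.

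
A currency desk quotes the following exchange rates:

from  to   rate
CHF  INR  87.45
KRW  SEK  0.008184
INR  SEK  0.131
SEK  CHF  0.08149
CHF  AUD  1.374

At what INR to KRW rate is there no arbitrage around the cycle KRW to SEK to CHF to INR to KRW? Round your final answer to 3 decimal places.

17.146

Known legs of the cycle: 0.008184 × 0.08149 × 87.45 = 0.058321643292
For no arbitrage the full-cycle product must be 1, so the missing rate is 1 / 0.058321643292 ≈ 17.14629.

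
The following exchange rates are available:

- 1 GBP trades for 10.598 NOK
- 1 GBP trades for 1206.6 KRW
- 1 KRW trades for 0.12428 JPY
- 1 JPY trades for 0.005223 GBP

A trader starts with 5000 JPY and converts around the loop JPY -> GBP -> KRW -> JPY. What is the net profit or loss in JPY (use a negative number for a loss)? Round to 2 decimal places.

-1083.89

5000 JPY × 0.005223 = 26.115 GBP
26.115 GBP × 1206.6 = 31510.359 KRW
31510.359 KRW × 0.12428 = 3916.10741652 JPY
Net change: 3916.10741652 − 5000 = -1083.89258348 JPY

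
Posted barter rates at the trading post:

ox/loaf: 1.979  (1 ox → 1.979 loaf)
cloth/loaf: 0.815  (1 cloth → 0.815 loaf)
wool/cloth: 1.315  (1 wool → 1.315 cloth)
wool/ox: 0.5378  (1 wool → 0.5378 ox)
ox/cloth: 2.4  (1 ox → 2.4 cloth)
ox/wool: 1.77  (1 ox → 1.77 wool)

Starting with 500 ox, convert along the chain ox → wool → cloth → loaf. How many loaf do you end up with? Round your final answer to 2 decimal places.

500 ox × 1.77 = 885 wool
885 wool × 1.315 = 1163.775 cloth
1163.775 cloth × 0.815 = 948.476625 loaf

948.48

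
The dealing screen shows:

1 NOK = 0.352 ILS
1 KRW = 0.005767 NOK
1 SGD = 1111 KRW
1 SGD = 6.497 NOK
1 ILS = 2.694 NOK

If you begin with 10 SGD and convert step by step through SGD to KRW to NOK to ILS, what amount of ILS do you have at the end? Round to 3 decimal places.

10 SGD × 1111 = 11110 KRW
11110 KRW × 0.005767 = 64.07137 NOK
64.07137 NOK × 0.352 = 22.55312224 ILS

22.553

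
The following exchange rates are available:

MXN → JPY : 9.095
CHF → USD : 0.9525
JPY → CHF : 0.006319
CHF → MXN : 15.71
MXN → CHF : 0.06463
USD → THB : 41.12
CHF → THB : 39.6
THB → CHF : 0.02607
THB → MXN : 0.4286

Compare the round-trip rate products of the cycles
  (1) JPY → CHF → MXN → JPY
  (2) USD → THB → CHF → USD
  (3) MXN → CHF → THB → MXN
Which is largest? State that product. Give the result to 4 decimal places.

1.0969

(1) 0.006319 × 15.71 × 9.095 = 0.90287
(2) 41.12 × 0.02607 × 0.9525 = 1.02108
(3) 0.06463 × 39.6 × 0.4286 = 1.09694
Highest is cycle (3) at 1.0969 (>1, arbitrage).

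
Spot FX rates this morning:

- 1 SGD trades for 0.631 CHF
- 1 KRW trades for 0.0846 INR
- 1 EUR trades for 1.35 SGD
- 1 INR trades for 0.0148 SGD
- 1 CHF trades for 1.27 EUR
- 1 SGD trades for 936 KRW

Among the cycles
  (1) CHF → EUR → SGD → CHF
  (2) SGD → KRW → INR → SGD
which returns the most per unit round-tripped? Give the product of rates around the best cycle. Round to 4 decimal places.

1.1719

(1) 1.27 × 1.35 × 0.631 = 1.08185
(2) 936 × 0.0846 × 0.0148 = 1.17195
Highest is cycle (2) at 1.1719 (>1, arbitrage).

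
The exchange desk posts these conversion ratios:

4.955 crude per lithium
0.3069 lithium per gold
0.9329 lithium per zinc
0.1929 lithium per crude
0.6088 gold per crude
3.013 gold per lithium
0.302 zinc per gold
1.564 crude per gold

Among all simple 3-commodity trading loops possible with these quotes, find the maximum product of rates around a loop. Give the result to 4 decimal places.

crude→gold→lithium→crude: 0.6088 × 0.3069 × 4.955 = 0.92580
crude→lithium→gold→crude: 0.1929 × 3.013 × 1.564 = 0.90901
lithium→gold→zinc→lithium: 3.013 × 0.302 × 0.9329 = 0.84887
Maximum is crude→gold→lithium→crude at 0.9258; no arbitrage — every cycle loses value.

0.9258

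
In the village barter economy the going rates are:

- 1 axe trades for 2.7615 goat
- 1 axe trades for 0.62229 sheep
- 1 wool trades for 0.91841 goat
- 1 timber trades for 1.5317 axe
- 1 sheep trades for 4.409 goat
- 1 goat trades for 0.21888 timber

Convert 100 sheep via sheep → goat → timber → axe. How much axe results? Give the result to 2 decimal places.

147.82

100 sheep × 4.409 = 440.9 goat
440.9 goat × 0.21888 = 96.504192 timber
96.504192 timber × 1.5317 = 147.8154708864 axe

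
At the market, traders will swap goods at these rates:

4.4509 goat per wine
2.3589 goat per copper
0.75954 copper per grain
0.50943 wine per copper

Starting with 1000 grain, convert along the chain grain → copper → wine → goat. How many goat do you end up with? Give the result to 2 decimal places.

1000 grain × 0.75954 = 759.54 copper
759.54 copper × 0.50943 = 386.9324622 wine
386.9324622 wine × 4.4509 = 1722.19769600598 goat

1722.20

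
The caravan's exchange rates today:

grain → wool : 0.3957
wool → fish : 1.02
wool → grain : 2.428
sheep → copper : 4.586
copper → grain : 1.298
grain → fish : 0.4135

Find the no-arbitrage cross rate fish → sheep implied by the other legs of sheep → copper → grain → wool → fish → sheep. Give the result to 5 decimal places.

Known legs of the cycle: 4.586 × 1.298 × 0.3957 × 1.02 = 2.402563997592
For no arbitrage the full-cycle product must be 1, so the missing rate is 1 / 2.402563997592 ≈ 0.4162220.

0.41622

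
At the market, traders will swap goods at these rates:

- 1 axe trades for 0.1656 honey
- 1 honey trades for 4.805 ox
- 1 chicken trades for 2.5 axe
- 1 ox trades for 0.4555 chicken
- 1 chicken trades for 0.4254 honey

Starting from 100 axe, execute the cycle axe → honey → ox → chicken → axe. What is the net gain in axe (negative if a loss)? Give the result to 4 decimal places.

100 axe × 0.1656 = 16.56 honey
16.56 honey × 4.805 = 79.5708 ox
79.5708 ox × 0.4555 = 36.2444994 chicken
36.2444994 chicken × 2.5 = 90.6112485 axe
Net change: 90.6112485 − 100 = -9.3887515 axe

-9.3888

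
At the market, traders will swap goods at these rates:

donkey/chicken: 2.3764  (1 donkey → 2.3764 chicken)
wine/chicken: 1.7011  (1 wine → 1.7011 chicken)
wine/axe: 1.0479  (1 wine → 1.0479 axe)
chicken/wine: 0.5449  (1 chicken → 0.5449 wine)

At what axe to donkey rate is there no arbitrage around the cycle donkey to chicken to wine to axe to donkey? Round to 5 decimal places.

Known legs of the cycle: 2.3764 × 0.5449 × 1.0479 = 1.356926087244
For no arbitrage the full-cycle product must be 1, so the missing rate is 1 / 1.356926087244 ≈ 0.7369598.

0.73696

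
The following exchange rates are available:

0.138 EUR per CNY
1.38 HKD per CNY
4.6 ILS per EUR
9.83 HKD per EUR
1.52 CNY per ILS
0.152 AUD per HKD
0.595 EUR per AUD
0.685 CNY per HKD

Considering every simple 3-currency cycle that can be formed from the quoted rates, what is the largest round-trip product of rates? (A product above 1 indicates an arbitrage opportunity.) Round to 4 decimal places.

0.9649

ILS→CNY→EUR→ILS: 1.52 × 0.138 × 4.6 = 0.96490
EUR→HKD→CNY→EUR: 9.83 × 0.685 × 0.138 = 0.92923
AUD→EUR→HKD→AUD: 0.595 × 9.83 × 0.152 = 0.88903
Maximum is ILS→CNY→EUR→ILS at 0.9649; no arbitrage — every cycle loses value.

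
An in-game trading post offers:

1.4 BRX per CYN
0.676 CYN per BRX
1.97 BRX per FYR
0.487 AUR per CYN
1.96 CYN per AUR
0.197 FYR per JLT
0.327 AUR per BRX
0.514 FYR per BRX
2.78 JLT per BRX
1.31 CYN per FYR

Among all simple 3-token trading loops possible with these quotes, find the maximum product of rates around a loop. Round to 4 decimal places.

1.0789

JLT→FYR→BRX→JLT: 0.197 × 1.97 × 2.78 = 1.07889
BRX→FYR→CYN→BRX: 0.514 × 1.31 × 1.4 = 0.94268
AUR→CYN→BRX→AUR: 1.96 × 1.4 × 0.327 = 0.89729
Maximum is JLT→FYR→BRX→JLT at 1.0789; arbitrage exists.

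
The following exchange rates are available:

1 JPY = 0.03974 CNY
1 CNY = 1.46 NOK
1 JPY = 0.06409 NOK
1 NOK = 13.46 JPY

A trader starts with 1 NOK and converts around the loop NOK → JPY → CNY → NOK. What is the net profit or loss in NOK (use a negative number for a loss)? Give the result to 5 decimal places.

1 NOK × 13.46 = 13.46 JPY
13.46 JPY × 0.03974 = 0.5349004 CNY
0.5349004 CNY × 1.46 = 0.780954584 NOK
Net change: 0.780954584 − 1 = -0.219045416 NOK

-0.21905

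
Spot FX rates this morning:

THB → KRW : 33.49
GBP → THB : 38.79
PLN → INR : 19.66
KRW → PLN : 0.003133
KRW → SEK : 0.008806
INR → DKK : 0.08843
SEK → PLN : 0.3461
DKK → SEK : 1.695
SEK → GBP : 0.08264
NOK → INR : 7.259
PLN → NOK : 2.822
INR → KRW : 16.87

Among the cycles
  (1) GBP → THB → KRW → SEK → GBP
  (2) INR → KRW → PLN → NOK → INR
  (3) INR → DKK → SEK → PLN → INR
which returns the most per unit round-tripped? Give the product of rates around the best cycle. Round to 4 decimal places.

(1) 38.79 × 33.49 × 0.008806 × 0.08264 = 0.94537
(2) 16.87 × 0.003133 × 2.822 × 7.259 = 1.08270
(3) 0.08843 × 1.695 × 0.3461 × 19.66 = 1.01989
Highest is cycle (2) at 1.0827 (>1, arbitrage).

1.0827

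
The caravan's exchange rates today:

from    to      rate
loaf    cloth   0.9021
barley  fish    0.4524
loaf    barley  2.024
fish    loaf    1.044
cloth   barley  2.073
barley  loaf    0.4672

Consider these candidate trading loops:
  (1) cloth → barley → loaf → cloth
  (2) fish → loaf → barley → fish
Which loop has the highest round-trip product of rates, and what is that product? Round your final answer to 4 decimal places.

(1) 2.073 × 0.4672 × 0.9021 = 0.87369
(2) 1.044 × 2.024 × 0.4524 = 0.95595
Highest is cycle (2) at 0.9559 (≤1, no arbitrage).

0.9559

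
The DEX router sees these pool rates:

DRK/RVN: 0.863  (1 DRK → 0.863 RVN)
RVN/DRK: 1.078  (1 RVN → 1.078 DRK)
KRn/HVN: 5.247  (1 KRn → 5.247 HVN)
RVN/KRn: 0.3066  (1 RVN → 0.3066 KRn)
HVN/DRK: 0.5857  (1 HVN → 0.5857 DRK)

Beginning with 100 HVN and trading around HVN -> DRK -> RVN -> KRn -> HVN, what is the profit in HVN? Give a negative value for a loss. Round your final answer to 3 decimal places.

100 HVN × 0.5857 = 58.57 DRK
58.57 DRK × 0.863 = 50.54591 RVN
50.54591 RVN × 0.3066 = 15.497376006 KRn
15.497376006 KRn × 5.247 = 81.314731903482 HVN
Net change: 81.314731903482 − 100 = -18.685268096518 HVN

-18.685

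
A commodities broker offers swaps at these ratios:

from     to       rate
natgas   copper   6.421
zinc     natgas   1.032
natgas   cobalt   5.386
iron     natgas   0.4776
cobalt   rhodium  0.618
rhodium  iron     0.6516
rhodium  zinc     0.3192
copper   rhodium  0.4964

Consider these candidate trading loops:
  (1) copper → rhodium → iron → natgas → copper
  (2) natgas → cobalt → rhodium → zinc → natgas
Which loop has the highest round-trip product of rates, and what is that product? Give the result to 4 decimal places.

(1) 0.4964 × 0.6516 × 0.4776 × 6.421 = 0.99193
(2) 5.386 × 0.618 × 0.3192 × 1.032 = 1.09647
Highest is cycle (2) at 1.0965 (>1, arbitrage).

1.0965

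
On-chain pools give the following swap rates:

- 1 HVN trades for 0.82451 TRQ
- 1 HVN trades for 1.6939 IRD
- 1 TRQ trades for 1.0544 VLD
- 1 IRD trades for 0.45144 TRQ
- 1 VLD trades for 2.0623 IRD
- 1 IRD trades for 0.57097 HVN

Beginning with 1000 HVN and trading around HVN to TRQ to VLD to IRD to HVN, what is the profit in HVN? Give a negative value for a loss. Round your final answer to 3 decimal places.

23.685

1000 HVN × 0.82451 = 824.51 TRQ
824.51 TRQ × 1.0544 = 869.363344 VLD
869.363344 VLD × 2.0623 = 1792.8880243312 IRD
1792.8880243312 IRD × 0.57097 = 1023.685275252385264 HVN
Net change: 1023.685275252385264 − 1000 = 23.685275252385264 HVN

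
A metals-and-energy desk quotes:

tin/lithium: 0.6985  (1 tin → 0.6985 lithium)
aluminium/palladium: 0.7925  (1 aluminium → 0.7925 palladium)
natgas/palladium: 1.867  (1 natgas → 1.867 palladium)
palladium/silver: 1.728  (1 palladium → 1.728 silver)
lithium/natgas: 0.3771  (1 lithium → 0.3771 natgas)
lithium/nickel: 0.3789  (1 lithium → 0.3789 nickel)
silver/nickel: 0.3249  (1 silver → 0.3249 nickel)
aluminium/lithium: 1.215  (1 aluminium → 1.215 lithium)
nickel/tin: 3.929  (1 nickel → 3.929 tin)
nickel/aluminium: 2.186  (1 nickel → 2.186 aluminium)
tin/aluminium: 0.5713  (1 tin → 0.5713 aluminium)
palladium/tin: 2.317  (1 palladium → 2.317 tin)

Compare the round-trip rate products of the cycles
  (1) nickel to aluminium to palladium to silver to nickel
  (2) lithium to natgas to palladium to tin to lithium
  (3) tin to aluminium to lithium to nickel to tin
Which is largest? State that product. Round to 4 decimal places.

(1) 2.186 × 0.7925 × 1.728 × 0.3249 = 0.97262
(2) 0.3771 × 1.867 × 2.317 × 0.6985 = 1.13944
(3) 0.5713 × 1.215 × 0.3789 × 3.929 = 1.03335
Highest is cycle (2) at 1.1394 (>1, arbitrage).

1.1394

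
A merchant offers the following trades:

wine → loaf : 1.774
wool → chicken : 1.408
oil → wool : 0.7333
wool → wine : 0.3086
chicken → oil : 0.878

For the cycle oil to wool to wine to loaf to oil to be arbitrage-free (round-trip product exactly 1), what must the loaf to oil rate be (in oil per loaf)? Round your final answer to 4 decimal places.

Known legs of the cycle: 0.7333 × 0.3086 × 1.774 = 0.40144977812
For no arbitrage the full-cycle product must be 1, so the missing rate is 1 / 0.40144977812 ≈ 2.490972.

2.4910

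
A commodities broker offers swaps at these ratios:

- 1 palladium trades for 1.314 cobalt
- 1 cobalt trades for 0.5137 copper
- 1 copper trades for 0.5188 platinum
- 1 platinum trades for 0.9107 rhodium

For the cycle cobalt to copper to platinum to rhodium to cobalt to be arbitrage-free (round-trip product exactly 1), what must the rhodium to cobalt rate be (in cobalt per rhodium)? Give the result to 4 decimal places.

4.1202

Known legs of the cycle: 0.5137 × 0.5188 × 0.9107 = 0.242708434892
For no arbitrage the full-cycle product must be 1, so the missing rate is 1 / 0.242708434892 ≈ 4.120170.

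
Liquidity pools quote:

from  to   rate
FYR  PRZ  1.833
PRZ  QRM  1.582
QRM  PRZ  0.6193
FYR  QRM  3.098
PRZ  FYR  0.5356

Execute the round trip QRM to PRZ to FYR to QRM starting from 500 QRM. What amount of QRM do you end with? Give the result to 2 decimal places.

513.80

500 QRM × 0.6193 = 309.65 PRZ
309.65 PRZ × 0.5356 = 165.84854 FYR
165.84854 FYR × 3.098 = 513.79877692 QRM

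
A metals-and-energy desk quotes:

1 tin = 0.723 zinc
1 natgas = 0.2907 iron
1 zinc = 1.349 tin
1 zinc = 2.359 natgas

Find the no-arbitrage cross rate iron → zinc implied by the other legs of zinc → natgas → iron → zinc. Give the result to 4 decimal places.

1.4582

Known legs of the cycle: 2.359 × 0.2907 = 0.6857613
For no arbitrage the full-cycle product must be 1, so the missing rate is 1 / 0.6857613 ≈ 1.458233.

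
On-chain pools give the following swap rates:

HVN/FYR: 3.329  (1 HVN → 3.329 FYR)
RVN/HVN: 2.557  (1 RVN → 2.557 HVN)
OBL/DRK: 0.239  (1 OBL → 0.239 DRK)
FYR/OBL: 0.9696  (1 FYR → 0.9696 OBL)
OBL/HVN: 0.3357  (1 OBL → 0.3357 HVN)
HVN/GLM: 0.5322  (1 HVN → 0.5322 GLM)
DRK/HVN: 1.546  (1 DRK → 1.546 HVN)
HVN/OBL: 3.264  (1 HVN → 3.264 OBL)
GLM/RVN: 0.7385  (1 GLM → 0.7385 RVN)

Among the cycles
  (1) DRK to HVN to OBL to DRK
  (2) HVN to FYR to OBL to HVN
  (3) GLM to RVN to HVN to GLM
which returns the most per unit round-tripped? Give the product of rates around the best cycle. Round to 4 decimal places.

1.2060

(1) 1.546 × 3.264 × 0.239 = 1.20603
(2) 3.329 × 0.9696 × 0.3357 = 1.08357
(3) 0.7385 × 2.557 × 0.5322 = 1.00498
Highest is cycle (1) at 1.2060 (>1, arbitrage).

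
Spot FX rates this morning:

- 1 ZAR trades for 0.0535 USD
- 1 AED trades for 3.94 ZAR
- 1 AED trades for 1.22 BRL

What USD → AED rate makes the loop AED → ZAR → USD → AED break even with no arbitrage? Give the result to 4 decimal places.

4.7441

Known legs of the cycle: 3.94 × 0.0535 = 0.21079
For no arbitrage the full-cycle product must be 1, so the missing rate is 1 / 0.21079 ≈ 4.744058.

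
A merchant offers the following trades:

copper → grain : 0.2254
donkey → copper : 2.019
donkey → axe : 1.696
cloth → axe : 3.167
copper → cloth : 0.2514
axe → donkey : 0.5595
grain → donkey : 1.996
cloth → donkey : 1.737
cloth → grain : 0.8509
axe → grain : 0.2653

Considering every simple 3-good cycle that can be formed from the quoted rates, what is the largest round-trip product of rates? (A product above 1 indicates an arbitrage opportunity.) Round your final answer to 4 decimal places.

donkey→copper→grain→donkey: 2.019 × 0.2254 × 1.996 = 0.90834
axe→grain→donkey→axe: 0.2653 × 1.996 × 1.696 = 0.89810
cloth→donkey→copper→cloth: 1.737 × 2.019 × 0.2514 = 0.88166
Maximum is donkey→copper→grain→donkey at 0.9083; no arbitrage — every cycle loses value.

0.9083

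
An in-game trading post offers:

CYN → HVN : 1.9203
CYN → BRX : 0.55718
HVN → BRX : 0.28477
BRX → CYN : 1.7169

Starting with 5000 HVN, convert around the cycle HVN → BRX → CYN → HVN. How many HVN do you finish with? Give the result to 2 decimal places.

5000 HVN × 0.28477 = 1423.85 BRX
1423.85 BRX × 1.7169 = 2444.608065 CYN
2444.608065 CYN × 1.9203 = 4694.3808672195 HVN

4694.38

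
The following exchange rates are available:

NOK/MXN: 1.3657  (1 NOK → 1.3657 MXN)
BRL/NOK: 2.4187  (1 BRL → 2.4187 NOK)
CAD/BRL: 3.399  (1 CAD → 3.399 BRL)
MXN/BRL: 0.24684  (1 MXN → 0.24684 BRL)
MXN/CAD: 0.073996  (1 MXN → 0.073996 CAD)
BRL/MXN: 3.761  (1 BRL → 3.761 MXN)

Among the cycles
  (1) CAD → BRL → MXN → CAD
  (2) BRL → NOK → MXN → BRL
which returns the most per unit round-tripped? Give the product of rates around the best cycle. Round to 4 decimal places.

0.9459

(1) 3.399 × 3.761 × 0.073996 = 0.94594
(2) 2.4187 × 1.3657 × 0.24684 = 0.81537
Highest is cycle (1) at 0.9459 (≤1, no arbitrage).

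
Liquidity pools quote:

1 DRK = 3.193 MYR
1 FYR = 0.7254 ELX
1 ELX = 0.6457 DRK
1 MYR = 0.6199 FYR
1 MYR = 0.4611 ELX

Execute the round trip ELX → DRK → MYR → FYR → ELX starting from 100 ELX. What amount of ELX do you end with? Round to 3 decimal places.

92.710

100 ELX × 0.6457 = 64.57 DRK
64.57 DRK × 3.193 = 206.17201 MYR
206.17201 MYR × 0.6199 = 127.806028999 FYR
127.806028999 FYR × 0.7254 = 92.7104934358746 ELX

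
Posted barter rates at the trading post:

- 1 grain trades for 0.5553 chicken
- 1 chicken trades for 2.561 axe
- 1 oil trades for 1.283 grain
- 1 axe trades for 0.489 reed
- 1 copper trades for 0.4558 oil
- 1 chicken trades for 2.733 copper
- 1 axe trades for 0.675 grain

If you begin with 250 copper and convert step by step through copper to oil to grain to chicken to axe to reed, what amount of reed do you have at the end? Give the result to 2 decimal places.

250 copper × 0.4558 = 113.95 oil
113.95 oil × 1.283 = 146.19785 grain
146.19785 grain × 0.5553 = 81.183666105 chicken
81.183666105 chicken × 2.561 = 207.911368894905 axe
207.911368894905 axe × 0.489 = 101.668659389608545 reed

101.67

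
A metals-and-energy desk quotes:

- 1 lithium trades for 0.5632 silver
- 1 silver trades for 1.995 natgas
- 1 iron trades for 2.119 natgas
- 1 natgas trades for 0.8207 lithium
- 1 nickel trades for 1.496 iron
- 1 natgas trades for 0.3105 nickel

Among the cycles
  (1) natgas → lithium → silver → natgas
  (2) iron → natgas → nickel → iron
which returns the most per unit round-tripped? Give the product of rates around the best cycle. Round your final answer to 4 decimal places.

(1) 0.8207 × 0.5632 × 1.995 = 0.92213
(2) 2.119 × 0.3105 × 1.496 = 0.98429
Highest is cycle (2) at 0.9843 (≤1, no arbitrage).

0.9843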